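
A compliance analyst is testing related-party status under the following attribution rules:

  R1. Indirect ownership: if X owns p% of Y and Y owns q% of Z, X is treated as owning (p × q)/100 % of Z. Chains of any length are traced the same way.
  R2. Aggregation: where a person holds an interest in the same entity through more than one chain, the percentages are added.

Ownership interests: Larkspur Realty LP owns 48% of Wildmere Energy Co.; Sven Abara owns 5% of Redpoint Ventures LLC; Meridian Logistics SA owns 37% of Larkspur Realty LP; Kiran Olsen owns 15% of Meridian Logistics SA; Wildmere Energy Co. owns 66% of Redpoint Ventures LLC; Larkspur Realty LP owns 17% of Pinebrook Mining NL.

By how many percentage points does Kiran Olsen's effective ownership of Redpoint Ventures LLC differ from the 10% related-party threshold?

Chain via Meridian Logistics SA → Larkspur Realty LP → Wildmere Energy Co. (R1): 15% × 37% × 48% × 66% = 1.75824% of Redpoint Ventures LLC.
1.75824% falls short of the 10% threshold by 8.24176 percentage points.

8.24176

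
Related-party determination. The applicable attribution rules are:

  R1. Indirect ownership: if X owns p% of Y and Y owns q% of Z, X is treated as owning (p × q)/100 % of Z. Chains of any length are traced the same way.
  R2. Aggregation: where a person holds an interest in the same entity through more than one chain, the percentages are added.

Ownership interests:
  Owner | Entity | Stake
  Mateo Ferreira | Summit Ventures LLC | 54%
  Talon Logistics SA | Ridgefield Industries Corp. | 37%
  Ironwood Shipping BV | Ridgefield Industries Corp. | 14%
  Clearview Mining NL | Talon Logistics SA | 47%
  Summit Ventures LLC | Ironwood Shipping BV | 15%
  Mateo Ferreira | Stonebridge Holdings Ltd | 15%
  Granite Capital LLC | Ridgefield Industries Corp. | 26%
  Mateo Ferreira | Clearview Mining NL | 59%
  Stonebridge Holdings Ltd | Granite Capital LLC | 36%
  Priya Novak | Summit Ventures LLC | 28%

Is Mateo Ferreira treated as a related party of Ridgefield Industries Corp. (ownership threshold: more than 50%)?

No

Chain via Clearview Mining NL → Talon Logistics SA (R1): 59% × 47% × 37% = 10.2601% of Ridgefield Industries Corp.
Chain via Stonebridge Holdings Ltd → Granite Capital LLC (R1): 15% × 36% × 26% = 1.404% of Ridgefield Industries Corp.
Chain via Summit Ventures LLC → Ironwood Shipping BV (R1): 54% × 15% × 14% = 1.134% of Ridgefield Industries Corp.
Aggregating (R2): 10.2601% + 1.404% + 1.134% = 12.7981%.
12.7981% does not exceed the 50% threshold, so Mateo is not a related party to Ridgefield Industries Corp.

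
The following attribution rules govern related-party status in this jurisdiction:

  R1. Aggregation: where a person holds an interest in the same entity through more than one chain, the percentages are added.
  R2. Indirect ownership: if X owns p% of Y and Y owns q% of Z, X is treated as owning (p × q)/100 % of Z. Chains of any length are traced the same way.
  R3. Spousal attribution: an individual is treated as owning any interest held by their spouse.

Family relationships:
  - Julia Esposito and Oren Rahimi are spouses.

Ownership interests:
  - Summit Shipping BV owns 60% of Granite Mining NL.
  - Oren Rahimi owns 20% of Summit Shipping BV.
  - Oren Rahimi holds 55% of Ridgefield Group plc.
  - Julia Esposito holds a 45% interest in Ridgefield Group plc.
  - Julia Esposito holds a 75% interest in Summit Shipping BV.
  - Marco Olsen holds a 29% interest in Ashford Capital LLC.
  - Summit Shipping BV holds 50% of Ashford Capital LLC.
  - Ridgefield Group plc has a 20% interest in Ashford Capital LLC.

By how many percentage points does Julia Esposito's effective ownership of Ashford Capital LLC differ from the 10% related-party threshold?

By spousal attribution (R3), Julia Esposito is treated as also owning Oren Rahimi's interest in Ridgefield Group plc, giving 45% + 55% = 100%.
By spousal attribution (R3), Julia Esposito is treated as also owning Oren Rahimi's interest in Summit Shipping BV, giving 75% + 20% = 95%.
Chain via Ridgefield Group plc (R2): 100% × 20% = 20% of Ashford Capital LLC.
Chain via Summit Shipping BV (R2): 95% × 50% = 47.5% of Ashford Capital LLC.
Aggregating (R1): 20% + 47.5% = 67.5%.
67.5% exceeds the 10% threshold by 57.5 percentage points.

57.5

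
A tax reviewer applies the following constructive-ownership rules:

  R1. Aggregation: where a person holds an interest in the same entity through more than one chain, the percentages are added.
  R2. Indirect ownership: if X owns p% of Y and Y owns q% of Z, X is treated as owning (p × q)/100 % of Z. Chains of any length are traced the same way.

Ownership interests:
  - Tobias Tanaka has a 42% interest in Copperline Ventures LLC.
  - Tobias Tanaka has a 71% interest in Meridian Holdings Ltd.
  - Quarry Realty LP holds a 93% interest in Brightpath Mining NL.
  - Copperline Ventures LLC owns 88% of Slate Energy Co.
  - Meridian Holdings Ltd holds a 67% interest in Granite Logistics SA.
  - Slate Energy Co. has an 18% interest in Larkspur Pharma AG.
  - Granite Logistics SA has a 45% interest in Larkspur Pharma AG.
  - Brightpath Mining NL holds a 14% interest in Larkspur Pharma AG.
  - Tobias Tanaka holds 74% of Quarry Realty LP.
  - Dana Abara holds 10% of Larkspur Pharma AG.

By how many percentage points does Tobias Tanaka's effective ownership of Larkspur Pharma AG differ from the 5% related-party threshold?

32.6941

Chain via Copperline Ventures LLC → Slate Energy Co. (R2): 42% × 88% × 18% = 6.6528% of Larkspur Pharma AG.
Chain via Quarry Realty LP → Brightpath Mining NL (R2): 74% × 93% × 14% = 9.6348% of Larkspur Pharma AG.
Chain via Meridian Holdings Ltd → Granite Logistics SA (R2): 71% × 67% × 45% = 21.4065% of Larkspur Pharma AG.
Aggregating (R1): 6.6528% + 9.6348% + 21.4065% = 37.6941%.
37.6941% exceeds the 5% threshold by 32.6941 percentage points.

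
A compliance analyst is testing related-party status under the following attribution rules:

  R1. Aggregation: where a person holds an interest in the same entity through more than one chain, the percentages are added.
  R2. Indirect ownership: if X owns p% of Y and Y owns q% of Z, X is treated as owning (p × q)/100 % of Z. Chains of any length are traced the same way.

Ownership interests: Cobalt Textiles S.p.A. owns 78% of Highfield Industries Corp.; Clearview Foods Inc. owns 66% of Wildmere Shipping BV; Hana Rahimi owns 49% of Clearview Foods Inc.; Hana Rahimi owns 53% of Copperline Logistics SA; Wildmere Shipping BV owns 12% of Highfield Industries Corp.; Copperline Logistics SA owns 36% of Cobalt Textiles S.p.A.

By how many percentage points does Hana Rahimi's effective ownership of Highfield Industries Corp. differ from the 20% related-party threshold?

1.2368

Chain via Clearview Foods Inc. → Wildmere Shipping BV (R2): 49% × 66% × 12% = 3.8808% of Highfield Industries Corp.
Chain via Copperline Logistics SA → Cobalt Textiles S.p.A. (R2): 53% × 36% × 78% = 14.8824% of Highfield Industries Corp.
Aggregating (R1): 3.8808% + 14.8824% = 18.7632%.
18.7632% falls short of the 20% threshold by 1.2368 percentage points.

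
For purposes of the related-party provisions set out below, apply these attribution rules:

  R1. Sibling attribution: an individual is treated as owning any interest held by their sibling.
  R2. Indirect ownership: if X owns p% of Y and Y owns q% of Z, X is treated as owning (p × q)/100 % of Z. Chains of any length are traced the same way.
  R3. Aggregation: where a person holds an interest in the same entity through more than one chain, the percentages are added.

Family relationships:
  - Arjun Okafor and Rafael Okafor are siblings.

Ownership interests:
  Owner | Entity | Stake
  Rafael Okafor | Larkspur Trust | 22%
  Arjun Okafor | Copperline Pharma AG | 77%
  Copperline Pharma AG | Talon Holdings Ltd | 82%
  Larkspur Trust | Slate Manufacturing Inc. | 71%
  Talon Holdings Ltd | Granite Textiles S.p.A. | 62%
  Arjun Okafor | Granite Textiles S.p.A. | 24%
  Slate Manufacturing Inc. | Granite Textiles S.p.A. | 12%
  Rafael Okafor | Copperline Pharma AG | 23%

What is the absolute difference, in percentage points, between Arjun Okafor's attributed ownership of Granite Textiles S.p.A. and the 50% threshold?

By sibling attribution (R1), Arjun Okafor is treated as also owning Rafael Okafor's interest in Copperline Pharma AG, giving 77% + 23% = 100%.
By sibling attribution (R1), Arjun Okafor is treated as owning Rafael Okafor's 22% interest in Larkspur Trust.
Chain via Copperline Pharma AG → Talon Holdings Ltd (R2): 100% × 82% × 62% = 50.84% of Granite Textiles S.p.A.
Direct interest in Granite Textiles S.p.A: 24%.
Chain via Larkspur Trust → Slate Manufacturing Inc. (R2): 22% × 71% × 12% = 1.8744% of Granite Textiles S.p.A.
Aggregating (R3): 50.84% + 24% + 1.8744% = 76.7144%.
76.7144% exceeds the 50% threshold by 26.7144 percentage points.

26.7144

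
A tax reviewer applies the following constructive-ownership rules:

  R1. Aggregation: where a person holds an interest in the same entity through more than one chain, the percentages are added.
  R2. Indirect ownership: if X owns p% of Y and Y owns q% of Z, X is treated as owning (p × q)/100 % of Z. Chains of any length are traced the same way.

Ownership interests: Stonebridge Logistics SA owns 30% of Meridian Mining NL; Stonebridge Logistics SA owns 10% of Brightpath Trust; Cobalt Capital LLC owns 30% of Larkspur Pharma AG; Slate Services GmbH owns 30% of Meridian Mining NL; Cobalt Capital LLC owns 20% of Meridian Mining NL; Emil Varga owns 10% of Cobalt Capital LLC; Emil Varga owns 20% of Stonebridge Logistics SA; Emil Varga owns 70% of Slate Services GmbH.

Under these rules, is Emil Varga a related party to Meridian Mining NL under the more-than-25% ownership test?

Yes

Chain via Cobalt Capital LLC (R2): 10% × 20% = 2% of Meridian Mining NL.
Chain via Slate Services GmbH (R2): 70% × 30% = 21% of Meridian Mining NL.
Chain via Stonebridge Logistics SA (R2): 20% × 30% = 6% of Meridian Mining NL.
Aggregating (R1): 2% + 21% + 6% = 29%.
29% exceeds the 25% threshold, so Emil is a related party to Meridian Mining NL.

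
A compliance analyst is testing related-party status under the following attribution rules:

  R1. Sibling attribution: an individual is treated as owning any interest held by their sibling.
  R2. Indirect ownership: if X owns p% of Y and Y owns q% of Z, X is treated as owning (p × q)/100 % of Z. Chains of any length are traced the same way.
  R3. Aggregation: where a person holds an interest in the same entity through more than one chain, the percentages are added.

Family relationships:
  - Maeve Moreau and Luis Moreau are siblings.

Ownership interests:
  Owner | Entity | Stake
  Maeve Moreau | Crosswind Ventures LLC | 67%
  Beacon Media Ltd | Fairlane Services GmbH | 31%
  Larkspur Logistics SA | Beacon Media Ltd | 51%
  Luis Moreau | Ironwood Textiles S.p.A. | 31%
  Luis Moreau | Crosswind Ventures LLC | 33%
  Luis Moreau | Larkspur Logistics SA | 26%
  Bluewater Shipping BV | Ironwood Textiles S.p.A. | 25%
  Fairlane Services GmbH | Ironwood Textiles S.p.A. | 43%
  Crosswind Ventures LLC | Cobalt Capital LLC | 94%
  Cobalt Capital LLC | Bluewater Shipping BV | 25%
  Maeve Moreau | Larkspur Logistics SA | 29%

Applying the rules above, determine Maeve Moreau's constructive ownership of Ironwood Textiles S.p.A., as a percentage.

By sibling attribution (R1), Maeve Moreau is treated as also owning Luis Moreau's interest in Larkspur Logistics SA, giving 29% + 26% = 55%.
By sibling attribution (R1), Maeve Moreau is treated as also owning Luis Moreau's interest in Crosswind Ventures LLC, giving 67% + 33% = 100%.
By sibling attribution (R1), Maeve Moreau is treated as owning Luis Moreau's 31% interest in Ironwood Textiles S.p.A.
Chain via Larkspur Logistics SA → Beacon Media Ltd → Fairlane Services GmbH (R2): 55% × 51% × 31% × 43% = 3.739065% of Ironwood Textiles S.p.A.
Chain via Crosswind Ventures LLC → Cobalt Capital LLC → Bluewater Shipping BV (R2): 100% × 94% × 25% × 25% = 5.875% of Ironwood Textiles S.p.A.
Direct interest in Ironwood Textiles S.p.A: 31%.
Aggregating (R3): 3.739065% + 5.875% + 31% = 40.614065%.

40.614065%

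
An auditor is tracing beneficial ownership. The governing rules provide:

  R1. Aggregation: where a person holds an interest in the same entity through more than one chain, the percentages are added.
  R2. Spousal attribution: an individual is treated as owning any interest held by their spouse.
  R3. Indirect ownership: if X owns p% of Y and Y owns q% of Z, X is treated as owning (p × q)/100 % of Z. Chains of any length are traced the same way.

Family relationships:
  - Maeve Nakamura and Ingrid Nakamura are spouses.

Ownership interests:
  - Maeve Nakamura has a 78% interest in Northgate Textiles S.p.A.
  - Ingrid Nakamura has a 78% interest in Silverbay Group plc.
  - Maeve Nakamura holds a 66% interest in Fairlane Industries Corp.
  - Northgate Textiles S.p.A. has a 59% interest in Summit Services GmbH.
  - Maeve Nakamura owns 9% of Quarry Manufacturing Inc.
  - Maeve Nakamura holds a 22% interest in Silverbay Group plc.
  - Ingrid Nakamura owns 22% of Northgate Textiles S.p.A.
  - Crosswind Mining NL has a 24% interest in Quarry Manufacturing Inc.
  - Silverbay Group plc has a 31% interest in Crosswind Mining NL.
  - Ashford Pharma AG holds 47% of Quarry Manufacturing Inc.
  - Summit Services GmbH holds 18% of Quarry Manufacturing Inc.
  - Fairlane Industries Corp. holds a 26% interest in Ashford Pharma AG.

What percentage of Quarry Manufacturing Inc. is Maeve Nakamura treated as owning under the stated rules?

35.1252%

By spousal attribution (R2), Maeve Nakamura is treated as also owning Ingrid Nakamura's interest in Northgate Textiles S.p.A, giving 78% + 22% = 100%.
By spousal attribution (R2), Maeve Nakamura is treated as also owning Ingrid Nakamura's interest in Silverbay Group plc, giving 22% + 78% = 100%.
Chain via Northgate Textiles S.p.A. → Summit Services GmbH (R3): 100% × 59% × 18% = 10.62% of Quarry Manufacturing Inc.
Chain via Silverbay Group plc → Crosswind Mining NL (R3): 100% × 31% × 24% = 7.44% of Quarry Manufacturing Inc.
Chain via Fairlane Industries Corp. → Ashford Pharma AG (R3): 66% × 26% × 47% = 8.0652% of Quarry Manufacturing Inc.
Direct interest in Quarry Manufacturing Inc: 9%.
Aggregating (R1): 10.62% + 7.44% + 8.0652% + 9% = 35.1252%.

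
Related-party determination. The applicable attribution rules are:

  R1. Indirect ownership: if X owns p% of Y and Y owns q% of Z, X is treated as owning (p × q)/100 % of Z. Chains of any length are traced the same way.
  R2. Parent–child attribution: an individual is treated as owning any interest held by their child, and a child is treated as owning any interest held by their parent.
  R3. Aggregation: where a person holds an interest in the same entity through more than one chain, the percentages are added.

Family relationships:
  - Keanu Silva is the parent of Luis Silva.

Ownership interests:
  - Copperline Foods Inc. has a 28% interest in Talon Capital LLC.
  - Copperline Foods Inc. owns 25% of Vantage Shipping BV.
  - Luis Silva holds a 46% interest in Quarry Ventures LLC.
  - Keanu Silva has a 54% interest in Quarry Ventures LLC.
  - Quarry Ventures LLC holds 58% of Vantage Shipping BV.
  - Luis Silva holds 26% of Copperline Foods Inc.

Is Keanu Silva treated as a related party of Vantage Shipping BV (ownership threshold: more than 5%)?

Yes

By parent–child attribution (R2), Keanu Silva is treated as also owning Luis Silva's interest in Quarry Ventures LLC, giving 54% + 46% = 100%.
By parent–child attribution (R2), Keanu Silva is treated as owning Luis Silva's 26% interest in Copperline Foods Inc.
Chain via Quarry Ventures LLC (R1): 100% × 58% = 58% of Vantage Shipping BV.
Chain via Copperline Foods Inc. (R1): 26% × 25% = 6.5% of Vantage Shipping BV.
Aggregating (R3): 58% + 6.5% = 64.5%.
64.5% exceeds the 5% threshold, so Keanu is a related party to Vantage Shipping BV.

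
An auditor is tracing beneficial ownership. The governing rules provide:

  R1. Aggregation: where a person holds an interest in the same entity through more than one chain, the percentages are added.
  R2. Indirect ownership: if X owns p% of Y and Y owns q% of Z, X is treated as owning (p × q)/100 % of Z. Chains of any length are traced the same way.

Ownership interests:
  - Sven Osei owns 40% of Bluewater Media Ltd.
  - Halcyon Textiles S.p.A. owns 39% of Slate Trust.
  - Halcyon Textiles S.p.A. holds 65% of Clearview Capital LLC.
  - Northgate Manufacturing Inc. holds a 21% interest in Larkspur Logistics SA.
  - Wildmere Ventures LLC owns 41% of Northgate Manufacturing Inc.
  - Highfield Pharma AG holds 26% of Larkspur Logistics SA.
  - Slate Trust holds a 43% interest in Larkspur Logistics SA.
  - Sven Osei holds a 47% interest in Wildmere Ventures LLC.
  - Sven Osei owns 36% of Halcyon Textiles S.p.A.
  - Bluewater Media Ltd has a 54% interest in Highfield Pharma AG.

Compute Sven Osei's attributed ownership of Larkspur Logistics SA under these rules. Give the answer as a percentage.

Chain via Halcyon Textiles S.p.A. → Slate Trust (R2): 36% × 39% × 43% = 6.0372% of Larkspur Logistics SA.
Chain via Wildmere Ventures LLC → Northgate Manufacturing Inc. (R2): 47% × 41% × 21% = 4.0467% of Larkspur Logistics SA.
Chain via Bluewater Media Ltd → Highfield Pharma AG (R2): 40% × 54% × 26% = 5.616% of Larkspur Logistics SA.
Aggregating (R1): 6.0372% + 4.0467% + 5.616% = 15.6999%.

15.6999%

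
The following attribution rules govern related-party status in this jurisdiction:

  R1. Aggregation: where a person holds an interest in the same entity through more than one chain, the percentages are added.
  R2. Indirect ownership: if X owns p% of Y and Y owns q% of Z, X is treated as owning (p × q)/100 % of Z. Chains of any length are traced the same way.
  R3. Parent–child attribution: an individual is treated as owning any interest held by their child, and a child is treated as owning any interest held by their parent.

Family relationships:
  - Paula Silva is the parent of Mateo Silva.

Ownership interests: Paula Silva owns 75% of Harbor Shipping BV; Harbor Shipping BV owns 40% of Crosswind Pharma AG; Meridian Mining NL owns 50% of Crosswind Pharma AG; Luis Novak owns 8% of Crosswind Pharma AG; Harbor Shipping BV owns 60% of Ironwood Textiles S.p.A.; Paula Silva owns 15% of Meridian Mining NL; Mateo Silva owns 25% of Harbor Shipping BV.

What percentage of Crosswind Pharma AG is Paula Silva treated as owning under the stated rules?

47.5%

By parent–child attribution (R3), Paula Silva is treated as also owning Mateo Silva's interest in Harbor Shipping BV, giving 75% + 25% = 100%.
Chain via Meridian Mining NL (R2): 15% × 50% = 7.5% of Crosswind Pharma AG.
Chain via Harbor Shipping BV (R2): 100% × 40% = 40% of Crosswind Pharma AG.
Aggregating (R1): 7.5% + 40% = 47.5%.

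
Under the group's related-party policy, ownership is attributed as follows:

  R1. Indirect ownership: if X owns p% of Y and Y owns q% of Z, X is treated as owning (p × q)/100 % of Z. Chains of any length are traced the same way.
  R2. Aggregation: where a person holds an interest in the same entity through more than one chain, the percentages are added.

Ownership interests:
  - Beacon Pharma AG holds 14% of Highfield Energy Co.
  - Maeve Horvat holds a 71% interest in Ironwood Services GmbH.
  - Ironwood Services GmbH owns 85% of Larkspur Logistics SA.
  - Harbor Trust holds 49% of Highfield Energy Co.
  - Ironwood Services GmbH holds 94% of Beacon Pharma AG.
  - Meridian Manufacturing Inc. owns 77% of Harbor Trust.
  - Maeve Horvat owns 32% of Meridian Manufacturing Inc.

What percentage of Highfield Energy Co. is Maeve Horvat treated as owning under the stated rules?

Chain via Ironwood Services GmbH → Beacon Pharma AG (R1): 71% × 94% × 14% = 9.3436% of Highfield Energy Co.
Chain via Meridian Manufacturing Inc. → Harbor Trust (R1): 32% × 77% × 49% = 12.0736% of Highfield Energy Co.
Aggregating (R2): 9.3436% + 12.0736% = 21.4172%.

21.4172%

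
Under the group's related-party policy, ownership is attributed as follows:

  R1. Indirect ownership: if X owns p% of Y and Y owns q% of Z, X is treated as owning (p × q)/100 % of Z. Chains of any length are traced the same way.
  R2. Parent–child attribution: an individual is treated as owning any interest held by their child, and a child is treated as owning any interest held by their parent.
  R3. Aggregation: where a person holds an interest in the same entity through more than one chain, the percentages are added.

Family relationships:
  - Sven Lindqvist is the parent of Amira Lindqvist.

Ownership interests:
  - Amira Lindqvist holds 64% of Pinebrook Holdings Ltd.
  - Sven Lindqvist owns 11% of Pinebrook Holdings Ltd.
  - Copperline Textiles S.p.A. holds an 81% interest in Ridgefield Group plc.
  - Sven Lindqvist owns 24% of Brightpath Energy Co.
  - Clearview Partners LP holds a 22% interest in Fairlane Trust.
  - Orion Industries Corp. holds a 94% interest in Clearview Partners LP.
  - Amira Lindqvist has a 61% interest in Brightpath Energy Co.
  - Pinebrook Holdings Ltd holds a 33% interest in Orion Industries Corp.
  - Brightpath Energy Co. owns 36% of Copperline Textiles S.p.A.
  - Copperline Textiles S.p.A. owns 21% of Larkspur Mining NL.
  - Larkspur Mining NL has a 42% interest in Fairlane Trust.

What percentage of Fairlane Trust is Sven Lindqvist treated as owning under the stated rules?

By parent–child attribution (R2), Sven Lindqvist is treated as also owning Amira Lindqvist's interest in Brightpath Energy Co, giving 24% + 61% = 85%.
By parent–child attribution (R2), Sven Lindqvist is treated as also owning Amira Lindqvist's interest in Pinebrook Holdings Ltd, giving 11% + 64% = 75%.
Chain via Brightpath Energy Co. → Copperline Textiles S.p.A. → Larkspur Mining NL (R1): 85% × 36% × 21% × 42% = 2.69892% of Fairlane Trust.
Chain via Pinebrook Holdings Ltd → Orion Industries Corp. → Clearview Partners LP (R1): 75% × 33% × 94% × 22% = 5.1183% of Fairlane Trust.
Aggregating (R3): 2.69892% + 5.1183% = 7.81722%.

7.81722%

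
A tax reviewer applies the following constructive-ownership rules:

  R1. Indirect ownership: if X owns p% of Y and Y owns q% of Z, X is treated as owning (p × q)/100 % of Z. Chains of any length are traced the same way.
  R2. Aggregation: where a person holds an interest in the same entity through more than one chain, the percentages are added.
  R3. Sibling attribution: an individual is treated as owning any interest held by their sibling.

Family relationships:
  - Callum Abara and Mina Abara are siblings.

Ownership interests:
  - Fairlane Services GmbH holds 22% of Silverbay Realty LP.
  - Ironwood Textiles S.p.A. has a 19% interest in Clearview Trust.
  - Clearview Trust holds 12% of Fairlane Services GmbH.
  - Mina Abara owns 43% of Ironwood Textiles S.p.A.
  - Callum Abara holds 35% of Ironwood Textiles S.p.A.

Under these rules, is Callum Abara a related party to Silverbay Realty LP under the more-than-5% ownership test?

By sibling attribution (R3), Callum Abara is treated as also owning Mina Abara's interest in Ironwood Textiles S.p.A, giving 35% + 43% = 78%.
Chain via Ironwood Textiles S.p.A. → Clearview Trust → Fairlane Services GmbH (R1): 78% × 19% × 12% × 22% = 0.391248% of Silverbay Realty LP.
0.391248% does not exceed the 5% threshold, so Callum is not a related party to Silverbay Realty LP.

No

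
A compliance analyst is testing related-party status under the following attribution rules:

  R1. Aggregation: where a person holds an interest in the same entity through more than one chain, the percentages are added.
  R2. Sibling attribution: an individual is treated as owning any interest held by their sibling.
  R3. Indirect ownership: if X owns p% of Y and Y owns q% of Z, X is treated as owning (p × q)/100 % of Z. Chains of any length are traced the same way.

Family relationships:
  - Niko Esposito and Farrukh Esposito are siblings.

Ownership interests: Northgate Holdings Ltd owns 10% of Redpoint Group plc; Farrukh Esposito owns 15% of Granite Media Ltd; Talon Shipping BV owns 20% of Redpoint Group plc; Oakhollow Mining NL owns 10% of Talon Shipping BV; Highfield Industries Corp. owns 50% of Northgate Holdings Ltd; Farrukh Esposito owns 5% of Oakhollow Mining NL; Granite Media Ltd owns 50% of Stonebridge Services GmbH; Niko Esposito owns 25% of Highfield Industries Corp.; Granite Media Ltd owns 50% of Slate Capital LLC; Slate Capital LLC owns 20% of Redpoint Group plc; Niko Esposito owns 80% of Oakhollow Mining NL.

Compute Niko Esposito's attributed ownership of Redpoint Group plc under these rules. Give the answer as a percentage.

By sibling attribution (R2), Niko Esposito is treated as also owning Farrukh Esposito's interest in Oakhollow Mining NL, giving 80% + 5% = 85%.
By sibling attribution (R2), Niko Esposito is treated as owning Farrukh Esposito's 15% interest in Granite Media Ltd.
Chain via Highfield Industries Corp. → Northgate Holdings Ltd (R3): 25% × 50% × 10% = 1.25% of Redpoint Group plc.
Chain via Oakhollow Mining NL → Talon Shipping BV (R3): 85% × 10% × 20% = 1.7% of Redpoint Group plc.
Chain via Granite Media Ltd → Slate Capital LLC (R3): 15% × 50% × 20% = 1.5% of Redpoint Group plc.
Aggregating (R1): 1.25% + 1.7% + 1.5% = 4.45%.

4.45%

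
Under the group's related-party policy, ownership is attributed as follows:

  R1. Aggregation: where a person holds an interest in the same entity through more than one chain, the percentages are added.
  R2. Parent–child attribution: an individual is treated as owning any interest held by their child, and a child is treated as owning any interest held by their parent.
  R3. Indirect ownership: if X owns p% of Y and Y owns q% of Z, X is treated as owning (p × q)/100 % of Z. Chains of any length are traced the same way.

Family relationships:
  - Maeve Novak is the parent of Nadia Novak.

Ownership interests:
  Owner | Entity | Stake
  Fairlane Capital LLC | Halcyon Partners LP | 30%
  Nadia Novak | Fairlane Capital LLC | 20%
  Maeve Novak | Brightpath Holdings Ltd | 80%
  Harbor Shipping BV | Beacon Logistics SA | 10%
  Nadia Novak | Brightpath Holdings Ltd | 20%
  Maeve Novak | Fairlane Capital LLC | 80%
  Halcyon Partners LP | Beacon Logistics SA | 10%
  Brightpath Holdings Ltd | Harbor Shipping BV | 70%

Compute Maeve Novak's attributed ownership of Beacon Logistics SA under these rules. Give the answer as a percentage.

By parent–child attribution (R2), Maeve Novak is treated as also owning Nadia Novak's interest in Fairlane Capital LLC, giving 80% + 20% = 100%.
By parent–child attribution (R2), Maeve Novak is treated as also owning Nadia Novak's interest in Brightpath Holdings Ltd, giving 80% + 20% = 100%.
Chain via Fairlane Capital LLC → Halcyon Partners LP (R3): 100% × 30% × 10% = 3% of Beacon Logistics SA.
Chain via Brightpath Holdings Ltd → Harbor Shipping BV (R3): 100% × 70% × 10% = 7% of Beacon Logistics SA.
Aggregating (R1): 3% + 7% = 10%.

10%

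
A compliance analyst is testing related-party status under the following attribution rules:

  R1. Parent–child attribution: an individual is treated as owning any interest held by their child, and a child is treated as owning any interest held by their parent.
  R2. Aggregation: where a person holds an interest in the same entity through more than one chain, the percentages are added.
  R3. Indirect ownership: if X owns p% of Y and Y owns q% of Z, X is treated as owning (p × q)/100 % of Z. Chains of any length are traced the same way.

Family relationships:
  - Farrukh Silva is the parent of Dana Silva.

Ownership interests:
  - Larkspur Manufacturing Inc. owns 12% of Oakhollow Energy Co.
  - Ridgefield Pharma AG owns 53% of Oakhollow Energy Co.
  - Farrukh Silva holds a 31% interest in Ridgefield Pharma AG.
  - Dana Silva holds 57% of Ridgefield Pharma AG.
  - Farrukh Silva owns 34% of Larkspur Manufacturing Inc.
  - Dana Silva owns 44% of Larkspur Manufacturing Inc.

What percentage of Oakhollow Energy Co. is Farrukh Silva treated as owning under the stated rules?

By parent–child attribution (R1), Farrukh Silva is treated as also owning Dana Silva's interest in Ridgefield Pharma AG, giving 31% + 57% = 88%.
By parent–child attribution (R1), Farrukh Silva is treated as also owning Dana Silva's interest in Larkspur Manufacturing Inc, giving 34% + 44% = 78%.
Chain via Ridgefield Pharma AG (R3): 88% × 53% = 46.64% of Oakhollow Energy Co.
Chain via Larkspur Manufacturing Inc. (R3): 78% × 12% = 9.36% of Oakhollow Energy Co.
Aggregating (R2): 46.64% + 9.36% = 56%.

56%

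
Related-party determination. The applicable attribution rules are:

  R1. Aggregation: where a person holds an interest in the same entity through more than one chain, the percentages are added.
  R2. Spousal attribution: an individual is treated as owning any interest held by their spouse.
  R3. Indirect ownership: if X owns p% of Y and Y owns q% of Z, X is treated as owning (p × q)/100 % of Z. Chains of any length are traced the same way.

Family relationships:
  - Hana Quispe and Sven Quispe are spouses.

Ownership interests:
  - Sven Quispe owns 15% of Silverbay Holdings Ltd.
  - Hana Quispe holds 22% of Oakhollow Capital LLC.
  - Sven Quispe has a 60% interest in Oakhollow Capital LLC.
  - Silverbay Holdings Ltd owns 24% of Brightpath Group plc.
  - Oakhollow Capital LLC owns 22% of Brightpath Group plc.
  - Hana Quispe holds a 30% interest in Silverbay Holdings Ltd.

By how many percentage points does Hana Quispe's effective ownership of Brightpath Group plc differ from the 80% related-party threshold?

By spousal attribution (R2), Hana Quispe is treated as also owning Sven Quispe's interest in Silverbay Holdings Ltd, giving 30% + 15% = 45%.
By spousal attribution (R2), Hana Quispe is treated as also owning Sven Quispe's interest in Oakhollow Capital LLC, giving 22% + 60% = 82%.
Chain via Silverbay Holdings Ltd (R3): 45% × 24% = 10.8% of Brightpath Group plc.
Chain via Oakhollow Capital LLC (R3): 82% × 22% = 18.04% of Brightpath Group plc.
Aggregating (R1): 10.8% + 18.04% = 28.84%.
28.84% falls short of the 80% threshold by 51.16 percentage points.

51.16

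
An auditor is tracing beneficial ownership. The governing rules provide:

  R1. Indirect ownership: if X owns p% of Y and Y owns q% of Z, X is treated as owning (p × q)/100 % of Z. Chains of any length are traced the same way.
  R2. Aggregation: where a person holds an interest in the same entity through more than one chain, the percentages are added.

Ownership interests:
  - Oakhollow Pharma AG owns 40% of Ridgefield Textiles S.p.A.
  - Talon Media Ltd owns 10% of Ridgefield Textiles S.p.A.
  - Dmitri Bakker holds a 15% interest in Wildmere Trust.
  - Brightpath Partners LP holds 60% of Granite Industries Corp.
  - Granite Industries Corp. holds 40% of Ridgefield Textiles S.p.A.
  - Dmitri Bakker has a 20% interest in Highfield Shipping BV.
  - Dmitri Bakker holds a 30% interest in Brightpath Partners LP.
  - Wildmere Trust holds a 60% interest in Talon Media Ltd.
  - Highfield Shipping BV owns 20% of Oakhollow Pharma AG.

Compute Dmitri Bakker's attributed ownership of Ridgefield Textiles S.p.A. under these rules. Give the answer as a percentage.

Chain via Highfield Shipping BV → Oakhollow Pharma AG (R1): 20% × 20% × 40% = 1.6% of Ridgefield Textiles S.p.A.
Chain via Wildmere Trust → Talon Media Ltd (R1): 15% × 60% × 10% = 0.9% of Ridgefield Textiles S.p.A.
Chain via Brightpath Partners LP → Granite Industries Corp. (R1): 30% × 60% × 40% = 7.2% of Ridgefield Textiles S.p.A.
Aggregating (R2): 1.6% + 0.9% + 7.2% = 9.7%.

9.7%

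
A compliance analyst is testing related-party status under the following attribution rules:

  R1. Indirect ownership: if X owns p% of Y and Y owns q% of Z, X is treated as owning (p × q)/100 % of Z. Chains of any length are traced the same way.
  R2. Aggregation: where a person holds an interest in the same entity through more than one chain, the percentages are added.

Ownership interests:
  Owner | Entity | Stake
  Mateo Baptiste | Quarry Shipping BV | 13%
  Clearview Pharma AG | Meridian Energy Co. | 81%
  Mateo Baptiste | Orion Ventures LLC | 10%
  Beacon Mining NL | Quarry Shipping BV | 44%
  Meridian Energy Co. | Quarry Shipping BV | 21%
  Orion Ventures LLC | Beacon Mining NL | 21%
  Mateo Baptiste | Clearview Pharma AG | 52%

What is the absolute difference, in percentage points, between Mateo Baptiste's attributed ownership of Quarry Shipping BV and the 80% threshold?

57.2308

Chain via Orion Ventures LLC → Beacon Mining NL (R1): 10% × 21% × 44% = 0.924% of Quarry Shipping BV.
Chain via Clearview Pharma AG → Meridian Energy Co. (R1): 52% × 81% × 21% = 8.8452% of Quarry Shipping BV.
Direct interest in Quarry Shipping BV: 13%.
Aggregating (R2): 0.924% + 8.8452% + 13% = 22.7692%.
22.7692% falls short of the 80% threshold by 57.2308 percentage points.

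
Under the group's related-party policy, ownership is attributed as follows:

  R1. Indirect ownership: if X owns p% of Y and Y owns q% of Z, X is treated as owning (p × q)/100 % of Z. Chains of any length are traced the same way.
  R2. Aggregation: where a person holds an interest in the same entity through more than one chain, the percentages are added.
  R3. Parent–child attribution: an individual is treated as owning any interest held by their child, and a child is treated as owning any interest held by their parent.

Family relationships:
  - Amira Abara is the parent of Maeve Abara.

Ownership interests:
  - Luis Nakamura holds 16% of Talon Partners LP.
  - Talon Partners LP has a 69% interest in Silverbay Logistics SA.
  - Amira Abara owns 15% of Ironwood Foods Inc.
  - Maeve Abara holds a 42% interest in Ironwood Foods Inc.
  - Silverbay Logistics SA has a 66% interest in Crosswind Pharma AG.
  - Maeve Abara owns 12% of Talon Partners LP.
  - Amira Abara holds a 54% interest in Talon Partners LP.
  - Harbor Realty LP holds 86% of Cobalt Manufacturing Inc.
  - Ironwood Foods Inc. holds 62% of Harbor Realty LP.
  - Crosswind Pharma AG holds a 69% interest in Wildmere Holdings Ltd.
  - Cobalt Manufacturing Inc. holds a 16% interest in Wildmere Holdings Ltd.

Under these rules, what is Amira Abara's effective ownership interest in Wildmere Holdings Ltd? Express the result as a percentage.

25.6017%

By parent–child attribution (R3), Amira Abara is treated as also owning Maeve Abara's interest in Ironwood Foods Inc, giving 15% + 42% = 57%.
By parent–child attribution (R3), Amira Abara is treated as also owning Maeve Abara's interest in Talon Partners LP, giving 54% + 12% = 66%.
Chain via Ironwood Foods Inc. → Harbor Realty LP → Cobalt Manufacturing Inc. (R1): 57% × 62% × 86% × 16% = 4.862784% of Wildmere Holdings Ltd.
Chain via Talon Partners LP → Silverbay Logistics SA → Crosswind Pharma AG (R1): 66% × 69% × 66% × 69% = 20.738916% of Wildmere Holdings Ltd.
Aggregating (R2): 4.862784% + 20.738916% = 25.6017%.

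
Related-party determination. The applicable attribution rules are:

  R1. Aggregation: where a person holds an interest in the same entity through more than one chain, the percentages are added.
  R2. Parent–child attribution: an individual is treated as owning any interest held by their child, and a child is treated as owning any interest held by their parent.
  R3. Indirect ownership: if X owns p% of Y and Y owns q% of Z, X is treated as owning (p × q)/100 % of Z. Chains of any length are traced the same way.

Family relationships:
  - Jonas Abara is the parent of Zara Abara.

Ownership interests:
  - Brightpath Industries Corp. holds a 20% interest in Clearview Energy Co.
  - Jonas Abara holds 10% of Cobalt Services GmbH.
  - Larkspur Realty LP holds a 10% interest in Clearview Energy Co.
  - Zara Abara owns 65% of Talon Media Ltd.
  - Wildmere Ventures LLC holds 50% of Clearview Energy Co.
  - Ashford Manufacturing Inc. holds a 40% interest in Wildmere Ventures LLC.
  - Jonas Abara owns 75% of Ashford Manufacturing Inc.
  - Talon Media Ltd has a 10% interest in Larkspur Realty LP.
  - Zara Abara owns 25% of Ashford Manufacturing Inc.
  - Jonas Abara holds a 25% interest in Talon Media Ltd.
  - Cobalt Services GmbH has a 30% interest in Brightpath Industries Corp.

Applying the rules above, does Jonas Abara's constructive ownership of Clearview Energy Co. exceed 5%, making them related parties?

Yes

By parent–child attribution (R2), Jonas Abara is treated as also owning Zara Abara's interest in Ashford Manufacturing Inc, giving 75% + 25% = 100%.
By parent–child attribution (R2), Jonas Abara is treated as also owning Zara Abara's interest in Talon Media Ltd, giving 25% + 65% = 90%.
Chain via Ashford Manufacturing Inc. → Wildmere Ventures LLC (R3): 100% × 40% × 50% = 20% of Clearview Energy Co.
Chain via Cobalt Services GmbH → Brightpath Industries Corp. (R3): 10% × 30% × 20% = 0.6% of Clearview Energy Co.
Chain via Talon Media Ltd → Larkspur Realty LP (R3): 90% × 10% × 10% = 0.9% of Clearview Energy Co.
Aggregating (R1): 20% + 0.6% + 0.9% = 21.5%.
21.5% exceeds the 5% threshold, so Jonas is a related party to Clearview Energy Co.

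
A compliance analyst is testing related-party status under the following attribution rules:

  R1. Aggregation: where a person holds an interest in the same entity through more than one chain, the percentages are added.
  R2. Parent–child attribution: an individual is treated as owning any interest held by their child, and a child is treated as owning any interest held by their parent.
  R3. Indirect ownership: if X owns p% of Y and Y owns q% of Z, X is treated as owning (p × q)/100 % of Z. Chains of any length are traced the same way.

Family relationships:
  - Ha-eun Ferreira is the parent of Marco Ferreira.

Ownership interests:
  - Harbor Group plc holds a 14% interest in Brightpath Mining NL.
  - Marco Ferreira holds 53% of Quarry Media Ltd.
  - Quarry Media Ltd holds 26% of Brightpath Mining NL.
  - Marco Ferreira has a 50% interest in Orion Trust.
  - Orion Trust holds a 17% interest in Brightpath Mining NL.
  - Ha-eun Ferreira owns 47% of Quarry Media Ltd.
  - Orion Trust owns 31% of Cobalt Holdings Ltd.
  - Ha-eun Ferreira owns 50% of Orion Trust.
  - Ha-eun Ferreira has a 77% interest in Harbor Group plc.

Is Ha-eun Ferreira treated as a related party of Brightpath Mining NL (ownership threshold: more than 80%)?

By parent–child attribution (R2), Ha-eun Ferreira is treated as also owning Marco Ferreira's interest in Orion Trust, giving 50% + 50% = 100%.
By parent–child attribution (R2), Ha-eun Ferreira is treated as also owning Marco Ferreira's interest in Quarry Media Ltd, giving 47% + 53% = 100%.
Chain via Harbor Group plc (R3): 77% × 14% = 10.78% of Brightpath Mining NL.
Chain via Orion Trust (R3): 100% × 17% = 17% of Brightpath Mining NL.
Chain via Quarry Media Ltd (R3): 100% × 26% = 26% of Brightpath Mining NL.
Aggregating (R1): 10.78% + 17% + 26% = 53.78%.
53.78% does not exceed the 80% threshold, so Ha-eun is not a related party to Brightpath Mining NL.

No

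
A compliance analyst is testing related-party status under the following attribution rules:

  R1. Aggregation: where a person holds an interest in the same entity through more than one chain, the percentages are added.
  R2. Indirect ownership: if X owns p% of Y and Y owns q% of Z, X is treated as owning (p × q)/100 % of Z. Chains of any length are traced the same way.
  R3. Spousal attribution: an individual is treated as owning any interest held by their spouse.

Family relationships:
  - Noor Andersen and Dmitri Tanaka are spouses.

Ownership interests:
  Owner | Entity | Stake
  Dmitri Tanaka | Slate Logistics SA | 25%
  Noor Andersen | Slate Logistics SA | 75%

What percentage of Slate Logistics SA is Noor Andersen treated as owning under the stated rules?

By spousal attribution (R3), Noor Andersen is treated as also owning Dmitri Tanaka's interest in Slate Logistics SA, giving 75% + 25% = 100%.
Direct interest in Slate Logistics SA: 100%.

100%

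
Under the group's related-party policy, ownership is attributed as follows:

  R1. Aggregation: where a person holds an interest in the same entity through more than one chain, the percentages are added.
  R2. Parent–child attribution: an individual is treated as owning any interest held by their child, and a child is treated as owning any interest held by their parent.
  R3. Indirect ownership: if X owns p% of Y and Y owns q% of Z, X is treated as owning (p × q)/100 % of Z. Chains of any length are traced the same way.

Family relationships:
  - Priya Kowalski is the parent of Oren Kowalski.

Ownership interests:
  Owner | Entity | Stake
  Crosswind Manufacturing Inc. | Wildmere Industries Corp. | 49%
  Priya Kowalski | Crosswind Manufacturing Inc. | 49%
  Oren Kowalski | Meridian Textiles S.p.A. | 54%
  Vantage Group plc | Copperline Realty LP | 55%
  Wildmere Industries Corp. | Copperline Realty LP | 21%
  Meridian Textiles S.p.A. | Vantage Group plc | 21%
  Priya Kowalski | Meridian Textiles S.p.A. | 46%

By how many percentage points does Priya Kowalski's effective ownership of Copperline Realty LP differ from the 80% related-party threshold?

By parent–child attribution (R2), Priya Kowalski is treated as also owning Oren Kowalski's interest in Meridian Textiles S.p.A, giving 46% + 54% = 100%.
Chain via Meridian Textiles S.p.A. → Vantage Group plc (R3): 100% × 21% × 55% = 11.55% of Copperline Realty LP.
Chain via Crosswind Manufacturing Inc. → Wildmere Industries Corp. (R3): 49% × 49% × 21% = 5.0421% of Copperline Realty LP.
Aggregating (R1): 11.55% + 5.0421% = 16.5921%.
16.5921% falls short of the 80% threshold by 63.4079 percentage points.

63.4079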